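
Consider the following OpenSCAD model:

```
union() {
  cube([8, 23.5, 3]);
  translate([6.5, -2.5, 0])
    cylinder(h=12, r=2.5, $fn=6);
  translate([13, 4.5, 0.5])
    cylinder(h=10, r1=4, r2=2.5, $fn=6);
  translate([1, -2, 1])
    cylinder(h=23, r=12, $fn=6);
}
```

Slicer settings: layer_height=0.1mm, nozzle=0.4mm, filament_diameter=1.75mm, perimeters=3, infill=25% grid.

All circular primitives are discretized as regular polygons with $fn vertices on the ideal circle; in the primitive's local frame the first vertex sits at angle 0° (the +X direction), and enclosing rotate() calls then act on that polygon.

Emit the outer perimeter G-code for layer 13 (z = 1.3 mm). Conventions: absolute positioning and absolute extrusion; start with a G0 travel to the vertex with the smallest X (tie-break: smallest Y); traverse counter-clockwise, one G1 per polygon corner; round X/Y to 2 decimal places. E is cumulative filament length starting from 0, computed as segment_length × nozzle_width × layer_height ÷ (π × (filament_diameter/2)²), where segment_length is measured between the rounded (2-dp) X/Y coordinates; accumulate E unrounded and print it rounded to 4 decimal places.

At z = 1.3 mm: the cube (footprint 8×23.5) is included at this height; the r=2.5 cylinder at (6.5, -2.5) contributes a regular 6-gon of circumradius 2.5; the cone at (13, 4.5) contributes a regular 6-gon of circumradius 3.880 (interpolated between r1=4 and r2=2.5 at t=0.080); the r=12 cylinder at (1, -2) gives a regular 6-gon of circumradius 12 (constant along its height); Taking the union: the regions partially overlap (shared area 82.94 mm²), so overlapping operands fuse into one piece — 1 connected region. The outline is a single polygon with 15 vertices. Extrusion per mm of travel: 0.4 × 0.1 / (π × 0.875²) = 0.016630. Accumulating E over each segment gives final E = 1.9636.

G0 X-11.00 Y-2.00 Z1.30
G1 X-5.00 Y-12.39 E0.1995
G1 X7.00 Y-12.39 E0.3991
G1 X13.00 Y-2.00 E0.5986
G1 X11.19 Y1.14 E0.6589
G1 X14.94 Y1.14 E0.7213
G1 X16.88 Y4.50 E0.7858
G1 X14.94 Y7.86 E0.8503
G1 X11.06 Y7.86 E0.9148
G1 X9.18 Y4.61 E0.9773
G1 X8.00 Y6.66 E1.0166
G1 X8.00 Y23.50 E1.2966
G1 X0.00 Y23.50 E1.4297
G1 X0.00 Y8.39 E1.6810
G1 X-5.00 Y8.39 E1.7641
G1 X-11.00 Y-2.00 E1.9636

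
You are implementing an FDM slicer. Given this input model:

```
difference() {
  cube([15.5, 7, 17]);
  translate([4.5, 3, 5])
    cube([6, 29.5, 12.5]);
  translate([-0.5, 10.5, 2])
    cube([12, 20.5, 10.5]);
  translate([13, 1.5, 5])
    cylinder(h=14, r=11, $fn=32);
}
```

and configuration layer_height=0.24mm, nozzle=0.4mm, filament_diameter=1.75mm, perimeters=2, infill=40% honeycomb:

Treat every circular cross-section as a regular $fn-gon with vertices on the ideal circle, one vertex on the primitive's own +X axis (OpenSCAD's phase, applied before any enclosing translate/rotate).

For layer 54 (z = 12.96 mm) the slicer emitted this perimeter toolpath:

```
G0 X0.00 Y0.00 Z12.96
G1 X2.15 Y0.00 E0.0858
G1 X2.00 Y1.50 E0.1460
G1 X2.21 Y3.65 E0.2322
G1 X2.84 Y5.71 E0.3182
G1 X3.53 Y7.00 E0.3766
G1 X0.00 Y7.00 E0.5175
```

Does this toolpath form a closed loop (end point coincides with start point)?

Start point (G0): (0.00, 0.00). End point (last G1): the path does not return to the start — open.

no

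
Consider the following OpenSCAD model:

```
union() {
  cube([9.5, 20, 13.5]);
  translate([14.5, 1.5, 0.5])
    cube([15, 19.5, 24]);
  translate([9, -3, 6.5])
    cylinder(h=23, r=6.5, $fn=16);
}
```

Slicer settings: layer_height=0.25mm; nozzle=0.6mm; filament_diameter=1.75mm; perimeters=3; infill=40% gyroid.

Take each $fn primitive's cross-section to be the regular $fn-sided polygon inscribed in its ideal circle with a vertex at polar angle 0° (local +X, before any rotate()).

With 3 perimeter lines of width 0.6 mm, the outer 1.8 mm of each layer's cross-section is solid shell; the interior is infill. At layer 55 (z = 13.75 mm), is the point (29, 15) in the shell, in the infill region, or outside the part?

shell

At z = 13.75 mm: the cube is not intersected at this z (z outside [0, 13.5]); the cube at (14.5, 1.5) is present — its section is the full 15×19.5 rectangle; the cylinder at (9, -3): section is a regular 16-gon, circumradius r=6.5; Taking the union: the 2 present regions are separate (no shared area or edge), so areas and boundary lengths simply add and each stays a separate island — 2 connected regions. Overall, the cross-section has 2 separate islands. The nearest boundary edge runs (29.50, 21.00)→(29.50, 1.50); distance from the point to it = 0.50 mm. (Shell/infill is judged within the island containing the point — the largest one.) The point is inside the cross-section, 0.50 mm from the nearest boundary — within the 1.8 mm shell band (3 × 0.6).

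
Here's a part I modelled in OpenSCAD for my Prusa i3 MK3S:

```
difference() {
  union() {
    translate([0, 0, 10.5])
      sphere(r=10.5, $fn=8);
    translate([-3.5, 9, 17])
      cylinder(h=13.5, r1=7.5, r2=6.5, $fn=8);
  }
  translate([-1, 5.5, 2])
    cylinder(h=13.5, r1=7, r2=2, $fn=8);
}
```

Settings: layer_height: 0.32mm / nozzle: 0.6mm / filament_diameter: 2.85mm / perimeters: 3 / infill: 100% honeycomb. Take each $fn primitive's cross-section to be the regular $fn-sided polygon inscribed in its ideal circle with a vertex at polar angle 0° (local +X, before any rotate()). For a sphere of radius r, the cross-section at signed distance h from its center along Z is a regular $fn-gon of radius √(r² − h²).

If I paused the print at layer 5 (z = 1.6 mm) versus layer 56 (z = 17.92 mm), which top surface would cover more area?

layer 56 (z = 17.92 mm)

Layer 5 (z = 1.6): the r=10.5 sphere slices to a regular 8-gon of circumradius 5.571 (√(r²−h²) with h=8.9 from center) (area = (8/2)·5.571²·sin(360°/8) = 87.79 mm²); the cone at (-3.5, 9) is not intersected at this z (z outside [17, 30.5]); Taking the union: only the r=10.5 sphere is present, so the union is just that shape — area = 87.79 mm²; the cone at (-1, 5.5) is absent (z outside [2, 15.5]); Taking the first minus the rest: none of the subtracted shapes is present at this height, so that combined region is unchanged — area = 87.79 mm². So its area = 87.79 mm². Layer 56 (z = 17.92): the sphere: section is a regular 8-gon, circumradius = √(r²−h²) = √(10.5²−7.42²) = 7.429 (area = (8/2)·7.429²·sin(360°/8) = 156.11 mm²); the cone at (-3.5, 9) contributes a regular 8-gon of circumradius 7.432 (interpolated between r1=7.5 and r2=6.5 at t=0.068) (area = (8/2)·7.432²·sin(360°/8) = 156.22 mm²); Taking the union: the regions partially overlap — summed areas 312.33 mm² minus the doubly-counted overlap 31.46 mm² gives 280.87 mm² — area = 280.87 mm²; the cone at (-1, 5.5) is absent (z outside [2, 15.5]); Taking the first minus the rest: none of the subtracted shapes is present at this height, so the result so far is unchanged — area = 280.87 mm². So its area = 280.87 mm². Layer 56 is larger (280.87 vs 87.79 mm²).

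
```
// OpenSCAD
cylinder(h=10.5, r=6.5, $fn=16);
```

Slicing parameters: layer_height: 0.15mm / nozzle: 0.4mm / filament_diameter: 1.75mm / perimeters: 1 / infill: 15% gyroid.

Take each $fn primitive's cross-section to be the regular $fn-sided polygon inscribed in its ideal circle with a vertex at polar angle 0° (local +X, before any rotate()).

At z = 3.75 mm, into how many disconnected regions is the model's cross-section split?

1

At z = 3.75 mm: the r=6.5 cylinder gives a regular 16-gon of circumradius 6.5 (constant along its height). The result has 1 disconnected region.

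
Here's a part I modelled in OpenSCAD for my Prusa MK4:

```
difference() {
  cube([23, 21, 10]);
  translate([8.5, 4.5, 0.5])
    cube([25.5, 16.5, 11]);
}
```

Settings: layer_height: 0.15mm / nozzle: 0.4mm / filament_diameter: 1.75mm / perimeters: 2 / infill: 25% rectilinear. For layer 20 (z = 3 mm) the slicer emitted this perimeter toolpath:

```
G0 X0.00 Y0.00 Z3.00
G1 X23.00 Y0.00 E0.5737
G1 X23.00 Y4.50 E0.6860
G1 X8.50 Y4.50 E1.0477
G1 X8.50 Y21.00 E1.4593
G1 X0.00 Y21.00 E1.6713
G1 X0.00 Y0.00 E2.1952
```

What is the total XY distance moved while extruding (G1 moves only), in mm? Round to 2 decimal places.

88.00 mm

Sum the Euclidean lengths of each G1 segment: total = 88.00 mm.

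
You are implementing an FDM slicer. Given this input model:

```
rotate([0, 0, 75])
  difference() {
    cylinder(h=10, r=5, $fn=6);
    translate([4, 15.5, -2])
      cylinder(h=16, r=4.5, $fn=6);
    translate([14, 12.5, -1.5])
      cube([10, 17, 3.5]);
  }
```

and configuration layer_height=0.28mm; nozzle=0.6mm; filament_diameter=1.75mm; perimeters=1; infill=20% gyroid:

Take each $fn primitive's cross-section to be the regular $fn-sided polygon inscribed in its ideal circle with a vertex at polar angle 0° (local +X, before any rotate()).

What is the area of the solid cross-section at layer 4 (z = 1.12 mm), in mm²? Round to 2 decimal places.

At z = 1.12 mm: the r=5 cylinder contributes a regular 6-gon of circumradius 5 (area = (6/2)·5.000²·sin(360°/6) = 64.95 mm²); the cylinder at (4, 15.5): section is a regular 6-gon, circumradius r=4.5 (area = (6/2)·4.500²·sin(360°/6) = 52.61 mm²); the 10×17 cube at (14, 12.5) contributes its full rectangle (area 170.00 mm²); Taking the first minus the rest: starting from the r=5 cylinder (64.95 mm²), the r=4.5 cylinder at (4, 15.5) misses the remaining region (no effect); the 10×17 cube at (14, 12.5) misses the remaining region (no effect) — area = 64.95 mm²; (rotated 75° about Z; rotation is an isometry so areas/perimeters/island counts are preserved). Overall, the cross-section is a single solid region. Net area = 64.95 mm².

64.95 mm²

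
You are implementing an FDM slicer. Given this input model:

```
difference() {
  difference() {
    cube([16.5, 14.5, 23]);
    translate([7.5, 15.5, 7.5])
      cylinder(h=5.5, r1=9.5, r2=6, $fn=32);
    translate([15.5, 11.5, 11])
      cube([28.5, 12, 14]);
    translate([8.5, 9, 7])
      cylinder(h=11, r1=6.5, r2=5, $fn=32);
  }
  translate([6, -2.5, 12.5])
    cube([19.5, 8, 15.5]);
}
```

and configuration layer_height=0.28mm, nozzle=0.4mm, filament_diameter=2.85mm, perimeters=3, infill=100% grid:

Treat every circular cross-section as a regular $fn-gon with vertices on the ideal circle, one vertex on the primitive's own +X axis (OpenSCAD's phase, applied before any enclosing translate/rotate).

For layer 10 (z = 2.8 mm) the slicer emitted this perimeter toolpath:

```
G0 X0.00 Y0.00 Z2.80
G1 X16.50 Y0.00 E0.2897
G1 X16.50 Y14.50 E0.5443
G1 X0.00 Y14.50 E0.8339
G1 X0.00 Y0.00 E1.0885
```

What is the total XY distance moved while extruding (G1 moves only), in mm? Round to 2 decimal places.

62.00 mm

Sum the Euclidean lengths of each G1 segment: total = 62.00 mm.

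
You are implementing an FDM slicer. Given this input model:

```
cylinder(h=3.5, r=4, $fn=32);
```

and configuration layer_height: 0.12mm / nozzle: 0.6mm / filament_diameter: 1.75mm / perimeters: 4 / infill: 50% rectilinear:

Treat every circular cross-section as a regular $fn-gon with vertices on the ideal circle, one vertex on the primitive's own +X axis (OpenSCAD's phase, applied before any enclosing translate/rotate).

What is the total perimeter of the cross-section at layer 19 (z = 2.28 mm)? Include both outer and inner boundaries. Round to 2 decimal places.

At z = 2.28 mm: the r=4 cylinder contributes a regular 32-gon of circumradius 4 (perimeter = 2·32·4.000·sin(180°/32) = 25.09 mm). Overall, the cross-section is a single solid region. Total boundary length (outer) = 25.09 mm.

25.09 mm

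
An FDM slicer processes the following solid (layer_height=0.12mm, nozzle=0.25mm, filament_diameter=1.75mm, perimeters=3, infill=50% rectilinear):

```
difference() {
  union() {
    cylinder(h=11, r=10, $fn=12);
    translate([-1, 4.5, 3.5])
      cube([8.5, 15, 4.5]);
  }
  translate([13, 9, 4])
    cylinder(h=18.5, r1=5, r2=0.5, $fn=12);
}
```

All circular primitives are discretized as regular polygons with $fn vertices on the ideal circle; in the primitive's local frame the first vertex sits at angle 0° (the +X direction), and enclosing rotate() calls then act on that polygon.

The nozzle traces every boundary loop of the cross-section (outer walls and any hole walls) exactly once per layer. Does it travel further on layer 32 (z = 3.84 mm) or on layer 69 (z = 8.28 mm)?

layer 32 (z = 3.84 mm)

Layer 32 (z = 3.84): the cylinder: section is a regular 12-gon, circumradius r=10 (perimeter = 2·12·10.000·sin(180°/12) = 62.12 mm); the cube at (-1, 4.5) is present — its section is the full 8.5×15 rectangle (perimeter 47.00 mm); Combining (union): the regions partially overlap (shared area 36.79 mm²), so the edge portions inside another operand are dropped and the merged outline is re-measured after clipping — boundary = 83.98 mm; the cone at (13, 9) is absent (z outside [4, 22.5]); Subtracting the remaining from the first: none of the subtracted shapes is present at this height, so that combined region is unchanged — boundary = 83.98 mm. So its perimeter = 83.98 mm. Layer 69 (z = 8.28): the r=10 cylinder gives a regular 12-gon of circumradius 10 (constant along its height) (perimeter = 2·12·10.000·sin(180°/12) = 62.12 mm); the cube at (-1, 4.5) does not reach this height (z outside [3.5, 8]); Combining (union): only the r=10 cylinder is present, so the union is just that shape — boundary = 62.12 mm; the cone at (13, 9) contributes a regular 12-gon of circumradius 3.959 (interpolated between r1=5 and r2=0.5 at t=0.231) (perimeter = 2·12·3.959·sin(180°/12) = 24.59 mm); After the difference (first − rest): starting from that combined region, the cone at (13, 9) misses the remaining region (no effect) — boundary = 62.12 mm. So its perimeter = 62.12 mm. Layer 32 is larger (83.98 vs 62.12 mm).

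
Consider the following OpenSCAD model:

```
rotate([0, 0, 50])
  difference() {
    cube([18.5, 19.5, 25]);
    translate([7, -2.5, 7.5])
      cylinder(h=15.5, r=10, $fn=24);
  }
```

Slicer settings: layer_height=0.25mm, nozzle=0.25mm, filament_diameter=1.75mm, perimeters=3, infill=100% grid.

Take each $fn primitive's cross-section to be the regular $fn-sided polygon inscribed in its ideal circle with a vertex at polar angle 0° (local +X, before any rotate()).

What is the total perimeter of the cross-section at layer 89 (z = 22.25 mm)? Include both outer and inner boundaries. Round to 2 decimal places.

At z = 22.25 mm: the 18.5×19.5 cube contributes its full rectangle (perimeter 76.00 mm); the cylinder at (7, -2.5): section is a regular 24-gon, circumradius r=10 (perimeter = 2·24·10.000·sin(180°/24) = 62.65 mm); After the difference (first − rest): starting from the 18.5×19.5 cube, the r=10 cylinder at (7, -2.5) partially overlaps it — only the 98.88 mm² overlap (of its 310.58 mm²) is removed, clipping the outline — boundary = 75.59 mm; (whole slice rotated 50° about Z — lengths, areas and connectivity unchanged). Overall, the cross-section is a single solid region. Total boundary length (outer) = 75.59 mm.

75.59 mm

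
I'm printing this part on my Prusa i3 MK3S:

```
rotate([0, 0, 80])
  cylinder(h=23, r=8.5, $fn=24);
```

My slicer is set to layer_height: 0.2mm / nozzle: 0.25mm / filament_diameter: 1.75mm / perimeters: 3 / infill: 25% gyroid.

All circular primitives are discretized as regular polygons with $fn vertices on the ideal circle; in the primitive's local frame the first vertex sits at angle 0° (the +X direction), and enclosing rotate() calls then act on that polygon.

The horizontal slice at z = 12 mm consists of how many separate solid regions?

1

At z = 12 mm: the cylinder: section is a regular 24-gon, circumradius r=8.5; (whole slice rotated 80° about Z — lengths, areas and connectivity unchanged). The result has 1 disconnected region.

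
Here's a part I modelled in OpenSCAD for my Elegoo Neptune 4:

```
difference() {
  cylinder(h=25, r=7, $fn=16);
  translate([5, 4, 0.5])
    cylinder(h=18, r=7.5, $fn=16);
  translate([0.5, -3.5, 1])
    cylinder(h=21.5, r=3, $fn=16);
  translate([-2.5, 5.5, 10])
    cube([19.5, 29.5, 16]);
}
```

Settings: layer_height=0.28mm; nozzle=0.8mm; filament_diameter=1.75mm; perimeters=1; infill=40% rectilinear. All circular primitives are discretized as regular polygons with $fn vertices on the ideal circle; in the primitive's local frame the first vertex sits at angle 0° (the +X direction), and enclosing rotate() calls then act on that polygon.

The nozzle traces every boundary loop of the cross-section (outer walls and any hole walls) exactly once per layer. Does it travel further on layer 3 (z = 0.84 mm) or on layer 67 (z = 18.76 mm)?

layer 67 (z = 18.76 mm)

Layer 3 (z = 0.84): the r=7 cylinder contributes a regular 16-gon of circumradius 7 (perimeter = 2·16·7.000·sin(180°/16) = 43.70 mm); the cylinder at (5, 4): section is a regular 16-gon, circumradius r=7.5 (perimeter = 2·16·7.500·sin(180°/16) = 46.82 mm); the cylinder at (0.5, -3.5) is absent (z outside [1, 22.5]); the cube at (-2.5, 5.5) is absent (z outside [10, 26]); Taking the first minus the rest: starting from the r=7 cylinder, the r=7.5 cylinder at (5, 4) partially overlaps it — only the 72.31 mm² overlap (of its 172.21 mm²) is removed, clipping the outline — boundary = 42.73 mm. So its perimeter = 42.73 mm. Layer 67 (z = 18.76): the r=7 cylinder gives a regular 16-gon of circumradius 7 (constant along its height) (perimeter = 2·16·7.000·sin(180°/16) = 43.70 mm); the cylinder at (5, 4) is absent (z outside [0.5, 18.5]); the cylinder at (0.5, -3.5): section is a regular 16-gon, circumradius r=3 (perimeter = 2·16·3.000·sin(180°/16) = 18.73 mm); the cube at (-2.5, 5.5) (footprint 19.5×29.5) is included at this height (perimeter 98.00 mm); Taking the first minus the rest: starting from the r=7 cylinder, the r=3 cylinder at (0.5, -3.5) lies wholly inside it (removes its full 27.55 mm² and its 18.73 mm outline becomes a hole wall); the 19.5×29.5 cube at (-2.5, 5.5) partially overlaps it — only the 7.13 mm² overlap (of its 575.25 mm²) is removed, clipping the outline — boundary (outer + 1 inner loop) = 63.04 mm. So its perimeter = 63.04 mm. Layer 67 is larger (63.04 vs 42.73 mm).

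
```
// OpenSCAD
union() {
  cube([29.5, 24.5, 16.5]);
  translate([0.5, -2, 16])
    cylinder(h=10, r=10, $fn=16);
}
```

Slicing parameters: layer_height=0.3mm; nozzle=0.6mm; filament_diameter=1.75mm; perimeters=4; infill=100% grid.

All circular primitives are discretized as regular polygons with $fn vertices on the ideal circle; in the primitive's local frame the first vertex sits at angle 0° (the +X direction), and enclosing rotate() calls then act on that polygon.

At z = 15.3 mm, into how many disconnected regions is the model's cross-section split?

At z = 15.3 mm: the 29.5×24.5 cube contributes its full rectangle; the cylinder at (0.5, -2) is absent (z outside [16, 26]); Merging all regions: only the 29.5×24.5 cube is present, so the union is just that shape — 1 connected region. The result has 1 disconnected region.

1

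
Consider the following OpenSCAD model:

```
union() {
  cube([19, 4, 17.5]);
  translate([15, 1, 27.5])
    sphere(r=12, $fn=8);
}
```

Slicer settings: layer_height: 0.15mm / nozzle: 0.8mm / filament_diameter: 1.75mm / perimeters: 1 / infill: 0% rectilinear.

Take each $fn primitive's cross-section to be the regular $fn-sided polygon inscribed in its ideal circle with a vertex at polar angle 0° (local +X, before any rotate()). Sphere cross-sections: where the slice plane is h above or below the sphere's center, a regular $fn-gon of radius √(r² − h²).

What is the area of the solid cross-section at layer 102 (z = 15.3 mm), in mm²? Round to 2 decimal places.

At z = 15.3 mm: the cube is present — its section is the full 19×4 rectangle (area 76.00 mm²); the sphere at (15, 1) is absent (|z−center|=12.200 > r=12); Merging all regions: only the 19×4 cube is present, so the union is just that shape — area = 76.00 mm². Overall, the cross-section is a single solid region. Net area = 76.00 mm².

76.00 mm²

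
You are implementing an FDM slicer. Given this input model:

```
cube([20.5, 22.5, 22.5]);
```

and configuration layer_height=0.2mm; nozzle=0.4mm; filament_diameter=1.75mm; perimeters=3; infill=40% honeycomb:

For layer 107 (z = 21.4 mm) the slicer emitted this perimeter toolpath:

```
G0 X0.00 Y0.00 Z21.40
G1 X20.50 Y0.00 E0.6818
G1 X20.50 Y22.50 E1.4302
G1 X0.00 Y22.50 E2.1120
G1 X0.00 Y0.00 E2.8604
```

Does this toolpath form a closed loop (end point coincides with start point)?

Start point (G0): (0.00, 0.00). End point (last G1): the path returns to the start — closed.

yes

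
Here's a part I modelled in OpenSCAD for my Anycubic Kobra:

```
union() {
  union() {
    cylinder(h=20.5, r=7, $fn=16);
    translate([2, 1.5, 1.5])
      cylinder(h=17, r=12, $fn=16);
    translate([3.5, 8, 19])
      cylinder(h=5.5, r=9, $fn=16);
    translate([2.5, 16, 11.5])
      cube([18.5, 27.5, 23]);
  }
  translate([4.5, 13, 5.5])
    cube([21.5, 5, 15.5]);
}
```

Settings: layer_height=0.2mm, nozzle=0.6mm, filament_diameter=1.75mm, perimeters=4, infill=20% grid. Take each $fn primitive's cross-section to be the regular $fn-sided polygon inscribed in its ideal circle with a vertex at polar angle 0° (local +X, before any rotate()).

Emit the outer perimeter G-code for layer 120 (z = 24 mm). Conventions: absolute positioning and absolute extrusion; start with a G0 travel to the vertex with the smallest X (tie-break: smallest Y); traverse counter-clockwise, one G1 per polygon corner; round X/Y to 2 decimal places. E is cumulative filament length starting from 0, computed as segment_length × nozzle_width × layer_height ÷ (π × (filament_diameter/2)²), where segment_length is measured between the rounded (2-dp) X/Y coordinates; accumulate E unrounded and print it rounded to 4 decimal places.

G0 X-5.50 Y8.00 Z24.00
G1 X-4.81 Y4.56 E0.1750
G1 X-2.86 Y1.64 E0.3502
G1 X0.06 Y-0.31 E0.5254
G1 X3.50 Y-1.00 E0.7004
G1 X6.94 Y-0.31 E0.8755
G1 X9.86 Y1.64 E1.0507
G1 X11.81 Y4.56 E1.2258
G1 X12.50 Y8.00 E1.4009
G1 X11.81 Y11.44 E1.5759
G1 X9.86 Y14.36 E1.7511
G1 X7.42 Y16.00 E1.8978
G1 X21.00 Y16.00 E2.5753
G1 X21.00 Y43.50 E3.9473
G1 X2.50 Y43.50 E4.8702
G1 X2.50 Y16.80 E6.2023
G1 X0.06 Y16.31 E6.3265
G1 X-2.86 Y14.36 E6.5016
G1 X-4.81 Y11.44 E6.6768
G1 X-5.50 Y8.00 E6.8518

At z = 24 mm: the cylinder is absent (z outside [0, 20.5]); the cylinder at (2, 1.5) is absent (z outside [1.5, 18.5]); the r=9 cylinder at (3.5, 8) gives a regular 16-gon of circumradius 9 (constant along its height); the cube at (2.5, 16) (footprint 18.5×27.5) is included at this height; Merging all regions: the regions partially overlap (shared area 3.24 mm²), so overlapping operands fuse into one piece — 1 connected region; the cube at (4.5, 13) does not reach this height (z outside [5.5, 21]); Combining (union): only the result so far is present, so the union is just that shape — 1 connected region. The outline is a single polygon with 19 vertices. Extrusion per mm of travel: 0.6 × 0.2 / (π × 0.875²) = 0.049890. Accumulating E over each segment gives final E = 6.8518.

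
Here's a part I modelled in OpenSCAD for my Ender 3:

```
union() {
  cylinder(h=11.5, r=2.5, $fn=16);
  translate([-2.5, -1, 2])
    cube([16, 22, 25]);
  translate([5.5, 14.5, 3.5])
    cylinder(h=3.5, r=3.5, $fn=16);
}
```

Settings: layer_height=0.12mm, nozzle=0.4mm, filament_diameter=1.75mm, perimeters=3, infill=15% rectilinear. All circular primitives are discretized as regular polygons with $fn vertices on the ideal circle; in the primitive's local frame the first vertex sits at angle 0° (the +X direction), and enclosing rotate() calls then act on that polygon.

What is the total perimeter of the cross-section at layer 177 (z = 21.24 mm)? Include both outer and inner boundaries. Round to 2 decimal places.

76.00 mm

At z = 21.24 mm: the cylinder is absent (z outside [0, 11.5]); the cube at (-2.5, -1) is present — its section is the full 16×22 rectangle (perimeter 76.00 mm); the cylinder at (5.5, 14.5) does not reach this height (z outside [3.5, 7]); Merging all regions: only the 16×22 cube at (-2.5, -1) is present, so the union is just that shape — boundary = 76.00 mm. Overall, the cross-section is a single solid region. Total boundary length (outer) = 76.00 mm.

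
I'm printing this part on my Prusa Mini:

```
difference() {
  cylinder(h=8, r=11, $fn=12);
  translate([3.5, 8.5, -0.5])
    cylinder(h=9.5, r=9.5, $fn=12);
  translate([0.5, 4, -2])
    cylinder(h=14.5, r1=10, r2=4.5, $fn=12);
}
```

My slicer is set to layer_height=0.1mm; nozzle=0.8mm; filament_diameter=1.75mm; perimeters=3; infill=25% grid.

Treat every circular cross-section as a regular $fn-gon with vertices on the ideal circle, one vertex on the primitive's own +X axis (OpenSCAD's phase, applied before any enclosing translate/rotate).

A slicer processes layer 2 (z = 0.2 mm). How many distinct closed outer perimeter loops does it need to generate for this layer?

1

At z = 0.2 mm: the r=11 cylinder gives a regular 12-gon of circumradius 11 (constant along its height); the r=9.5 cylinder at (3.5, 8.5) contributes a regular 12-gon of circumradius 9.5; the cone at (0.5, 4) (r1=10→r2=4.5) has section circumradius 9.166 here — a regular 12-gon; Subtracting the remaining from the first: starting from the r=11 cylinder, the r=9.5 cylinder at (3.5, 8.5) partially overlaps it — only the 136.88 mm² overlap (of its 270.75 mm²) is removed, clipping the outline; the cone at (0.5, 4) partially overlaps it — only the 85.93 mm² overlap (of its 252.02 mm²) is removed, clipping the outline — 1 connected region. The result has 1 disconnected region.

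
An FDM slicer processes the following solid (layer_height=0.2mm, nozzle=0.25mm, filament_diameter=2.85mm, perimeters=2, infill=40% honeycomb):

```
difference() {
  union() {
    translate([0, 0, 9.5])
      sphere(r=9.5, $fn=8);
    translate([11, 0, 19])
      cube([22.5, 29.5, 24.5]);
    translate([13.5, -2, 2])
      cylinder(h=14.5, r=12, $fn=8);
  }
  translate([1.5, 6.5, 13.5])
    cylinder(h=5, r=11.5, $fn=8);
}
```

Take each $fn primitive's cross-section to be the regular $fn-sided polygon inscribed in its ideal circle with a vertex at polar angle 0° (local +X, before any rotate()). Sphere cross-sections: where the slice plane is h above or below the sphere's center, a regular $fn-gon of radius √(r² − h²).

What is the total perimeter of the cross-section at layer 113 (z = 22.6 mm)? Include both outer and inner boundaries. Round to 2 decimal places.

104.00 mm

At z = 22.6 mm: the sphere is absent (|z−center|=13.100 > r=9.5); the cube at (11, 0) (footprint 22.5×29.5) is included at this height (perimeter 104.00 mm); the cylinder at (13.5, -2) does not reach this height (z outside [2, 16.5]); Combining (union): only the 22.5×29.5 cube at (11, 0) is present, so the union is just that shape — boundary = 104.00 mm; the cylinder at (1.5, 6.5) is absent (z outside [13.5, 18.5]); Subtracting the remaining from the first: none of the subtracted shapes is present at this height, so the result so far is unchanged — boundary = 104.00 mm. Overall, the cross-section is a single solid region. Total boundary length (outer) = 104.00 mm.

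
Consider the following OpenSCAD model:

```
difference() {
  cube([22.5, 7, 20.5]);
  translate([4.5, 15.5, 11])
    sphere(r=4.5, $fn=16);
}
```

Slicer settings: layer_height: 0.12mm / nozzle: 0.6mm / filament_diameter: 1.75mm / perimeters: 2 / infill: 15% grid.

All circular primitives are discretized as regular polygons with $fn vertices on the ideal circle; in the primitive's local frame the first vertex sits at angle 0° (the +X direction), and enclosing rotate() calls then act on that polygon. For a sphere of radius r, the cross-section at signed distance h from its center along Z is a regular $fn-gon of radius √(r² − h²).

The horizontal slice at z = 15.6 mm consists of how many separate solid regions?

1

At z = 15.6 mm: the 22.5×7 cube contributes its full rectangle; the sphere at (4.5, 15.5) is absent (|z−center|=4.600 > r=4.5); Taking the first minus the rest: none of the subtracted shapes is present at this height, so the 22.5×7 cube is unchanged — 1 connected region. The result has 1 disconnected region.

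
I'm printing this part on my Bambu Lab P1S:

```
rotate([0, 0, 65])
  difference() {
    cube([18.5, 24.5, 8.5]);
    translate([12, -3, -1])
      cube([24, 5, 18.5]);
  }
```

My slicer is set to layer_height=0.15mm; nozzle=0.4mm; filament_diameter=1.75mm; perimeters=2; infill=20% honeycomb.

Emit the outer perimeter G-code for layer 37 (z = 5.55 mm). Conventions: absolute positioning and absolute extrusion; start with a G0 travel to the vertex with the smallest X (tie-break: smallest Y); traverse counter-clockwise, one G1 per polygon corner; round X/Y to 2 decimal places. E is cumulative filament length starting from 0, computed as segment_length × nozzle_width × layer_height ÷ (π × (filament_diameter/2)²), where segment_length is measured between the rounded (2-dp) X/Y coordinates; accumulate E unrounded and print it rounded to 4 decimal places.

At z = 5.55 mm: the cube is present — its section is the full 18.5×24.5 rectangle; the 24×5 cube at (12, -3) contributes its full rectangle; Subtracting the remaining from the first: starting from the 18.5×24.5 cube, the 24×5 cube at (12, -3) partially overlaps it — only the 13.00 mm² overlap (of its 120.00 mm²) is removed, clipping the outline — 1 connected region; (rotated 65° about Z; rotation is an isometry so areas/perimeters/island counts are preserved). The outline is a single polygon with 6 vertices. Extrusion per mm of travel: 0.4 × 0.15 / (π × 0.875²) = 0.024945. Accumulating E over each segment gives final E = 2.1453.

G0 X-22.20 Y10.35 Z5.55
G1 X0.00 Y0.00 E0.6110
G1 X5.07 Y10.88 E0.9104
G1 X3.26 Y11.72 E0.9602
G1 X6.01 Y17.61 E1.1224
G1 X-14.39 Y27.12 E1.6838
G1 X-22.20 Y10.35 E2.1453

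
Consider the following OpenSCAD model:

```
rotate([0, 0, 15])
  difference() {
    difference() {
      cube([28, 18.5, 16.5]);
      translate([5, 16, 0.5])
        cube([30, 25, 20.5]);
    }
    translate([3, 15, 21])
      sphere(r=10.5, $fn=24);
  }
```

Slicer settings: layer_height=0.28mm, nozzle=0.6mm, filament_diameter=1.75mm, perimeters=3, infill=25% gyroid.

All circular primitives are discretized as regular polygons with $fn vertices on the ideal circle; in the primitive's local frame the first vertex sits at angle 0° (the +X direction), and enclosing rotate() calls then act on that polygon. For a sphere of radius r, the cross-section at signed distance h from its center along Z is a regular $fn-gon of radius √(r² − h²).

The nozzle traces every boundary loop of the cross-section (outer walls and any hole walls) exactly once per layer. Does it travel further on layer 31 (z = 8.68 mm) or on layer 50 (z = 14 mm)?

Layer 31 (z = 8.68): the cube is present — its section is the full 28×18.5 rectangle (perimeter 93.00 mm); the cube at (5, 16) is present — its section is the full 30×25 rectangle (perimeter 110.00 mm); After the difference (first − rest): starting from the 28×18.5 cube, the 30×25 cube at (5, 16) partially overlaps it — only the 57.50 mm² overlap (of its 750.00 mm²) is removed, clipping the outline — boundary = 93.00 mm; the sphere at (3, 15) does not reach this height (|z−center|=12.320 > r=10.5); Taking the first minus the rest: none of the subtracted shapes is present at this height, so that combined region is unchanged — boundary = 93.00 mm; (whole slice rotated 15° about Z — lengths, areas and connectivity unchanged). So its perimeter = 93.00 mm. Layer 50 (z = 14): the cube (footprint 28×18.5) is included at this height (perimeter 93.00 mm); the cube at (5, 16) is present — its section is the full 30×25 rectangle (perimeter 110.00 mm); Subtracting the remaining from the first: starting from the 28×18.5 cube, the 30×25 cube at (5, 16) partially overlaps it — only the 57.50 mm² overlap (of its 750.00 mm²) is removed, clipping the outline — boundary = 93.00 mm; the sphere at (3, 15): section is a regular 24-gon, circumradius = √(r²−h²) = √(10.5²−7²) = 7.826 (perimeter = 2·24·7.826·sin(180°/24) = 49.03 mm); Subtracting the remaining from the first: starting from the result so far, the r=10.5 sphere at (3, 15) partially overlaps it — only the 93.57 mm² overlap (of its 190.23 mm²) is removed, clipping the outline — boundary = 85.51 mm; (whole slice rotated 15° about Z — lengths, areas and connectivity unchanged). So its perimeter = 85.51 mm. Layer 31 is larger (93.00 vs 85.51 mm).

layer 31 (z = 8.68 mm)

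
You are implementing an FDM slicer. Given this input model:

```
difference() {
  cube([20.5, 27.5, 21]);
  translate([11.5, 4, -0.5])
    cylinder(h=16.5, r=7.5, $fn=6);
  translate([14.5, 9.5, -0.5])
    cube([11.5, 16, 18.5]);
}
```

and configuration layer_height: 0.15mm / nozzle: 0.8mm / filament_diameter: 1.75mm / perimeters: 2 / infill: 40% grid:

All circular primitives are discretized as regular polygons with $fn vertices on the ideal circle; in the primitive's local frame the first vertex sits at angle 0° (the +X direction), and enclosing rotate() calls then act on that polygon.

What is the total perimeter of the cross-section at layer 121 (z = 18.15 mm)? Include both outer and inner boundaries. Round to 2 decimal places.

At z = 18.15 mm: the cube (footprint 20.5×27.5) is included at this height (perimeter 96.00 mm); the cylinder at (11.5, 4) does not reach this height (z outside [-0.5, 16]); the cube at (14.5, 9.5) is absent (z outside [-0.5, 18]); Subtracting the remaining from the first: none of the subtracted shapes is present at this height, so the 20.5×27.5 cube is unchanged — boundary = 96.00 mm. Overall, the cross-section is a single solid region. Total boundary length (outer) = 96.00 mm.

96.00 mm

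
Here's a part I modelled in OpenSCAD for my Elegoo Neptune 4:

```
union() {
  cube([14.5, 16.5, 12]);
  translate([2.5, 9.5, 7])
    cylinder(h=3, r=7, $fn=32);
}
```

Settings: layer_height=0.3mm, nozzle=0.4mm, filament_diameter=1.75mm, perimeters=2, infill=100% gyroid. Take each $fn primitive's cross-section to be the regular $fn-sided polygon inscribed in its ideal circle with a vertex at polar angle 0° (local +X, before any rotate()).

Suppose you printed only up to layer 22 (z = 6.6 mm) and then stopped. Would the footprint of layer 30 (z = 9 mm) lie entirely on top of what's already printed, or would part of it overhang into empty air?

part overhangs

Compare the two slices. At z = 6.6: the cube is present — its section is the full 14.5×16.5 rectangle (area 239.25 mm²); the cylinder at (2.5, 9.5) is absent (z outside [7, 10]); Taking the union: only the 14.5×16.5 cube is present, so the union is just that shape — area = 239.25 mm². At z = 9: the 14.5×16.5 cube contributes its full rectangle (area 239.25 mm²); the r=7 cylinder at (2.5, 9.5) contributes a regular 32-gon of circumradius 7 (area = (32/2)·7.000²·sin(360°/32) = 152.95 mm²); Combining (union): the regions partially overlap — summed areas 392.20 mm² minus the doubly-counted overlap 110.60 mm² gives 281.60 mm² — area = 281.60 mm². Checking containment: at z = 9 the cross-section extends beyond the z = 6.6 cross-section by about 42.35 mm².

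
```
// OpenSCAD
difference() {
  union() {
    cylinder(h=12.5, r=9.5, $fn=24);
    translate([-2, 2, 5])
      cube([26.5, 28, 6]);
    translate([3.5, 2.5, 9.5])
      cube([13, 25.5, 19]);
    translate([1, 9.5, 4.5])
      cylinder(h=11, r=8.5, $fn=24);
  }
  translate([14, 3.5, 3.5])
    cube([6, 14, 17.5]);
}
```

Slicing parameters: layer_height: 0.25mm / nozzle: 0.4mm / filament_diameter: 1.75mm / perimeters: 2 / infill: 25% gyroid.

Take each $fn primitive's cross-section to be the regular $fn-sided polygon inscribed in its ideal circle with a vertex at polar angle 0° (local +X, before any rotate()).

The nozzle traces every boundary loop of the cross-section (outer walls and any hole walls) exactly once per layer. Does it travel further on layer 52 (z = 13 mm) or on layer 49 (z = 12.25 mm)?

Layer 52 (z = 13): the cylinder is not intersected at this z (z outside [0, 12.5]); the cube at (-2, 2) is not intersected at this z (z outside [5, 11]); the cube at (3.5, 2.5) is present — its section is the full 13×25.5 rectangle (perimeter 77.00 mm); the cylinder at (1, 9.5): section is a regular 24-gon, circumradius r=8.5 (perimeter = 2·24·8.500·sin(180°/24) = 53.25 mm); Merging all regions: the regions partially overlap (shared area 69.19 mm²), so the edge portions inside another operand are dropped and the merged outline is re-measured after clipping — boundary = 93.90 mm; the cube at (14, 3.5) (footprint 6×14) is included at this height (perimeter 40.00 mm); After the difference (first − rest): starting from that combined region, the 6×14 cube at (14, 3.5) partially overlaps it — only the 35.00 mm² overlap (of its 84.00 mm²) is removed, clipping the outline — boundary = 98.90 mm. So its perimeter = 98.90 mm. Layer 49 (z = 12.25): the r=9.5 cylinder gives a regular 24-gon of circumradius 9.5 (constant along its height) (perimeter = 2·24·9.500·sin(180°/24) = 59.52 mm); the cube at (-2, 2) is not intersected at this z (z outside [5, 11]); the cube at (3.5, 2.5) is present — its section is the full 13×25.5 rectangle (perimeter 77.00 mm); the cylinder at (1, 9.5): section is a regular 24-gon, circumradius r=8.5 (perimeter = 2·24·8.500·sin(180°/24) = 53.25 mm); Combining (union): the regions partially overlap (shared area 161.85 mm²), so the edge portions inside another operand are dropped and the merged outline is re-measured after clipping — boundary = 114.65 mm; the cube at (14, 3.5) is present — its section is the full 6×14 rectangle (perimeter 40.00 mm); Taking the first minus the rest: starting from the result so far, the 6×14 cube at (14, 3.5) partially overlaps it — only the 35.00 mm² overlap (of its 84.00 mm²) is removed, clipping the outline — boundary = 119.65 mm. So its perimeter = 119.65 mm. Layer 49 is larger (119.65 vs 98.90 mm).

layer 49 (z = 12.25 mm)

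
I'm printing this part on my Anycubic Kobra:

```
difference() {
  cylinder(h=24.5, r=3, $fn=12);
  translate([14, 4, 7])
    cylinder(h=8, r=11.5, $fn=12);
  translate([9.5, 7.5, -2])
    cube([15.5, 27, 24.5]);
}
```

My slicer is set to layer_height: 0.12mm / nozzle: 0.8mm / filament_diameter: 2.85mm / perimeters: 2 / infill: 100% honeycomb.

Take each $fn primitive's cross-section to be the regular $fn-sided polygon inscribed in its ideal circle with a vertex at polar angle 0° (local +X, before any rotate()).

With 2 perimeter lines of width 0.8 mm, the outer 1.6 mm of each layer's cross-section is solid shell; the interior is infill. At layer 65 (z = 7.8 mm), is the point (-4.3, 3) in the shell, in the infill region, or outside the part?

outside

At z = 7.8 mm: the r=3 cylinder contributes a regular 12-gon of circumradius 3; the cylinder at (14, 4): section is a regular 12-gon, circumradius r=11.5; the cube at (9.5, 7.5) is present — its section is the full 15.5×27 rectangle; Subtracting the remaining from the first: starting from the r=3 cylinder, the r=11.5 cylinder at (14, 4) misses the remaining region (no effect); the 15.5×27 cube at (9.5, 7.5) misses the remaining region (no effect) — 1 connected region. Overall, the cross-section is a single solid region. The nearest boundary edge runs (-3.00, 0.00)→(-2.60, 1.50); distance from the point to it = 2.27 mm. The point is not inside any of the regions above, so it lies outside the cross-section (2.27 mm from the nearest boundary).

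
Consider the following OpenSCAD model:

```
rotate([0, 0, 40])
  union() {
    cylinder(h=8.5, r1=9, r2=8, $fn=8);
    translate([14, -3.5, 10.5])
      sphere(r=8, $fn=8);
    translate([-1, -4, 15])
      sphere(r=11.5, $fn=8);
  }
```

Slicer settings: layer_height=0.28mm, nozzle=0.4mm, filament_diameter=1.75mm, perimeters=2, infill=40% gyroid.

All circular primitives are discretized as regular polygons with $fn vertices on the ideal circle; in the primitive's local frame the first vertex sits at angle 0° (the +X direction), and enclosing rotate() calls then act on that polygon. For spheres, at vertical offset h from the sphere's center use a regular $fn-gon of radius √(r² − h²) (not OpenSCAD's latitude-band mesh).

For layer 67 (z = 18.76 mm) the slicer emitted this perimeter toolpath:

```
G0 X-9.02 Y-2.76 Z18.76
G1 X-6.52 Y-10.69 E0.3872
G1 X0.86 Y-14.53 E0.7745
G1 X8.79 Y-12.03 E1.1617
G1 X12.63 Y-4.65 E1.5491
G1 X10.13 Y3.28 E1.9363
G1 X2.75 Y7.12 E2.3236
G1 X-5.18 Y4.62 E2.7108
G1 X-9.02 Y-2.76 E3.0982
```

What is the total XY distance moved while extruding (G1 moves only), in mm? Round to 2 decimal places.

Sum the Euclidean lengths of each G1 segment: total = 66.54 mm.

66.54 mm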